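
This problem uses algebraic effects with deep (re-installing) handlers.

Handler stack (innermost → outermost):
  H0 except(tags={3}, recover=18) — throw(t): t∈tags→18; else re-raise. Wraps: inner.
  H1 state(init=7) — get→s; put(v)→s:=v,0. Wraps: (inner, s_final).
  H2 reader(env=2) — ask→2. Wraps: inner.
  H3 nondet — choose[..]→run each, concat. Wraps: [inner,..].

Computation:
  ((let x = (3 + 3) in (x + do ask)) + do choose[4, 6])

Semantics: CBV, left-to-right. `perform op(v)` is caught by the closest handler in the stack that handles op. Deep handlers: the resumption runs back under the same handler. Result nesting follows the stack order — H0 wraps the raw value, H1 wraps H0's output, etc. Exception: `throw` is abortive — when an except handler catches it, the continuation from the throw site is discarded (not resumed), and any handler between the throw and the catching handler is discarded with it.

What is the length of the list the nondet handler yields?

Working:
ask @ H2 ⇒ 2
choose[4, 6] @ H3
  branch[0] choose=4:
    H0 returns 12
    H1 returns (12, 7)
    H2 returns (12, 7)
    H3 returns [(12, 7)]
  branch[1] choose=6:
    H0 returns 14
    H1 returns (14, 7)
    H2 returns (14, 7)
    H3 returns [(14, 7)]
= [(12, 7), (14, 7)]

Answer: 2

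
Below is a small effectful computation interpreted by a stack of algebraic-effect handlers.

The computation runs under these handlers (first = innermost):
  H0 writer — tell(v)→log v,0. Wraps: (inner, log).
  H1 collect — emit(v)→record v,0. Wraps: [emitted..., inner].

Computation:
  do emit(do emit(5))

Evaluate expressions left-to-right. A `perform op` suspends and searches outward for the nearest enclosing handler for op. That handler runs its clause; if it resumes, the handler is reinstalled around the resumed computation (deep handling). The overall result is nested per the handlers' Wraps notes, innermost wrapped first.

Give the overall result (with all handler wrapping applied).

Answer: [5, 0, (0, ())]

Evaluation trace:
emit(5) @ H1 ⇒ out+=5
emit(0) @ H1 ⇒ out+=0
H0 returns (0, ())
H1 returns [5, 0, (0, ())]
= [5, 0, (0, ())]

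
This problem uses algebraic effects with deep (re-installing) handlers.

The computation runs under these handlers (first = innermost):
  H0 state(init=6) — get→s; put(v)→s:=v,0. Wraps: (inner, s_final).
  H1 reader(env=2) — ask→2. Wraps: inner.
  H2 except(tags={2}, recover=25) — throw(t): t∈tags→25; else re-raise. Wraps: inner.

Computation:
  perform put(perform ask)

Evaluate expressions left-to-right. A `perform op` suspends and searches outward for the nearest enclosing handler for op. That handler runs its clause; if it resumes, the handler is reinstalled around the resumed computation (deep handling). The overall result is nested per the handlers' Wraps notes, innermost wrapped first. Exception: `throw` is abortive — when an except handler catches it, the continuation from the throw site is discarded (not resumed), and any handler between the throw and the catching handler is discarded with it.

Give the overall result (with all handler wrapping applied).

Answer: (0, 2)

Evaluation trace:
ask @ H1 ⇒ 2
put(2) @ H0 ⇒ s:=2
H0 returns (0, 2)
H1 returns (0, 2)
H2 returns (0, 2)
= (0, 2)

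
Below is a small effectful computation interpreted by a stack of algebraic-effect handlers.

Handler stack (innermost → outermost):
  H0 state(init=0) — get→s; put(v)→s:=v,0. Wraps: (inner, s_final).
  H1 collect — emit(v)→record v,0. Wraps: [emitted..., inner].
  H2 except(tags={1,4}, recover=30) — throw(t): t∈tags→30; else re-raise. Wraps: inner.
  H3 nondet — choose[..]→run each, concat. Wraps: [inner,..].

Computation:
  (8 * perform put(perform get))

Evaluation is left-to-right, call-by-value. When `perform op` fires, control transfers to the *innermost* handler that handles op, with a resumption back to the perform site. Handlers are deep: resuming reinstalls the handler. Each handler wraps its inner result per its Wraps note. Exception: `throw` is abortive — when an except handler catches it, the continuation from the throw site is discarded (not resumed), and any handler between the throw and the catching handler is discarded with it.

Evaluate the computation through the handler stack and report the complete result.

Step-by-step:
get @ H0 ⇒ 0
put(0) @ H0 ⇒ s:=0
H0 returns (0, 0)
H1 returns [(0, 0)]
H2 returns [(0, 0)]
H3 returns [[(0, 0)]]
= [[(0, 0)]]

Answer: [[(0, 0)]]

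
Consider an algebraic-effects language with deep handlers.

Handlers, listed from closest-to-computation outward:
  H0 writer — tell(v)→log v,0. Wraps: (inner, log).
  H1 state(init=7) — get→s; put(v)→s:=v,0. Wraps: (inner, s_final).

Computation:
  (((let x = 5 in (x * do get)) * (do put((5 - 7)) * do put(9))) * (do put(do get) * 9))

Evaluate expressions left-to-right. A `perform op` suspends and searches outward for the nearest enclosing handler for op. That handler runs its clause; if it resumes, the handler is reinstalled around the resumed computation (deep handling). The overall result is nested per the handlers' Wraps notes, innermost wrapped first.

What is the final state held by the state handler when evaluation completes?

Answer: 9

Working:
get @ H1 ⇒ 7
put(-2) @ H1 ⇒ s:=-2
put(9) @ H1 ⇒ s:=9
get @ H1 ⇒ 9
put(9) @ H1 ⇒ s:=9
H0 returns (0, ())
H1 returns ((0, ()), 9)
= ((0, ()), 9)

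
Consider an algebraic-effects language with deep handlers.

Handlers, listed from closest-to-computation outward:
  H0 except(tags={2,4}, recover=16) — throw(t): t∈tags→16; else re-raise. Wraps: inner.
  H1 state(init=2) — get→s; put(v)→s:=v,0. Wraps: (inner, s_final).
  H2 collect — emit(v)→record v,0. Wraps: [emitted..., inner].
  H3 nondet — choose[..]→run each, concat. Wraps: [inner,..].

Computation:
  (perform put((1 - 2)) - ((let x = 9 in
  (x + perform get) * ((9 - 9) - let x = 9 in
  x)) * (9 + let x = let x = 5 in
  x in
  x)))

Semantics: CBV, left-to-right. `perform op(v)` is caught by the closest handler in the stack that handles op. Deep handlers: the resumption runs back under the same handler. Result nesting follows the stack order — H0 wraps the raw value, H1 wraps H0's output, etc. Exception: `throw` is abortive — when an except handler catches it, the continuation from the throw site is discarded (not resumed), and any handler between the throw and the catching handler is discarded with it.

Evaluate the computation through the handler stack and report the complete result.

Answer: [[(1008, -1)]]

Working:
put(-1) @ H1 ⇒ s:=-1
get @ H1 ⇒ -1
H0 returns 1008
H1 returns (1008, -1)
H2 returns [(1008, -1)]
H3 returns [[(1008, -1)]]
= [[(1008, -1)]]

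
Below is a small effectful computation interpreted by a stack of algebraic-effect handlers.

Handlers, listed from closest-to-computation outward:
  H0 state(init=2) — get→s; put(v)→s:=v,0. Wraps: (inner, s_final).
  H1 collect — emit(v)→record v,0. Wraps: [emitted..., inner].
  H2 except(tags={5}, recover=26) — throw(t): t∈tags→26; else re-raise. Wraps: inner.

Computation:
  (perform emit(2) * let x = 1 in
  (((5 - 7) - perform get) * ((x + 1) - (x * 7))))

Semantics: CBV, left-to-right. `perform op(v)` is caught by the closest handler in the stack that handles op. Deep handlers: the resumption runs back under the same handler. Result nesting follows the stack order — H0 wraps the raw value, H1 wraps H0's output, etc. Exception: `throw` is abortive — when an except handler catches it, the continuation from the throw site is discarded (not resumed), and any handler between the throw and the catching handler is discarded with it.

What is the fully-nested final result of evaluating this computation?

Answer: [2, (0, 2)]

Evaluation trace:
emit(2) @ H1 ⇒ out+=2
get @ H0 ⇒ 2
H0 returns (0, 2)
H1 returns [2, (0, 2)]
H2 returns [2, (0, 2)]
= [2, (0, 2)]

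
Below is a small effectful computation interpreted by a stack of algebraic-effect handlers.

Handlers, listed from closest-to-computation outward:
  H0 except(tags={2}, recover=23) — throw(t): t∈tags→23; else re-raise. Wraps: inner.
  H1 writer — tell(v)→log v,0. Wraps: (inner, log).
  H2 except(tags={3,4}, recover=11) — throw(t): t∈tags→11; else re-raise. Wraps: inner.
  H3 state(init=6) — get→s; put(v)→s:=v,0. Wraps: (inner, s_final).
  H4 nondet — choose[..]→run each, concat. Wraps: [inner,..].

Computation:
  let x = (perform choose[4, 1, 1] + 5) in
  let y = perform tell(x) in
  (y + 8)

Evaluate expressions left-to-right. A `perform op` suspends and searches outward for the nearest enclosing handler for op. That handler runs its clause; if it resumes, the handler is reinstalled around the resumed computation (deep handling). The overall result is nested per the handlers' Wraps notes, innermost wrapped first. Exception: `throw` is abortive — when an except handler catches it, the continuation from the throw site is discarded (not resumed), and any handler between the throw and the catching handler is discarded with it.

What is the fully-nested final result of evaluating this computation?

Step-by-step:
choose[4, 1, 1] @ H4
  branch[0] choose=4:
    tell(9) @ H1 ⇒ log+=9
    H0 returns 8
    H1 returns (8, (9))
    H2 returns (8, (9))
    H3 returns ((8, (9)), 6)
    H4 returns [((8, (9)), 6)]
  branch[1] choose=1:
    tell(6) @ H1 ⇒ log+=6
    H0 returns 8
    H1 returns (8, (6))
    H2 returns (8, (6))
    H3 returns ((8, (6)), 6)
    H4 returns [((8, (6)), 6)]
  branch[2] choose=1:
    tell(6) @ H1 ⇒ log+=6
    H0 returns 8
    H1 returns (8, (6))
    H2 returns (8, (6))
    H3 returns ((8, (6)), 6)
    H4 returns [((8, (6)), 6)]
= [((8, (9)), 6), ((8, (6)), 6), ((8, (6)), 6)]

Answer: [((8, (9)), 6), ((8, (6)), 6), ((8, (6)), 6)]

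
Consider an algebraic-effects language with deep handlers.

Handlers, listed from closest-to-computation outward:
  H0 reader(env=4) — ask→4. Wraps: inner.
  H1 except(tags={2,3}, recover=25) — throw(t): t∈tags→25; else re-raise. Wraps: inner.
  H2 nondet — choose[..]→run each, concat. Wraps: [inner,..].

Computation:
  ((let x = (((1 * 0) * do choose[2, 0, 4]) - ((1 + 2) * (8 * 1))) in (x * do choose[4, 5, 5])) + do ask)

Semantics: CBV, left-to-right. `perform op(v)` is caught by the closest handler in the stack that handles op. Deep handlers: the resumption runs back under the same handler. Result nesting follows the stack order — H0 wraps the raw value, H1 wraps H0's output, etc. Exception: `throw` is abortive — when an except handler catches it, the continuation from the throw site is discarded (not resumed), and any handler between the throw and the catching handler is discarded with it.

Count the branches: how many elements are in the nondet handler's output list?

Answer: 9

Step-by-step:
choose[2, 0, 4] @ H2
  branch[0] choose=2:
    choose[4, 5, 5] @ H2
      branch[0] choose=4:
        ask @ H0 ⇒ 4
        H0 returns -92
        H1 returns -92
        H2 returns [-92]
      branch[1] choose=5:
        ask @ H0 ⇒ 4
        H0 returns -116
        H1 returns -116
        H2 returns [-116]
      branch[2] choose=5:
        ask @ H0 ⇒ 4
        H0 returns -116
        H1 returns -116
        H2 returns [-116]
  branch[1] choose=0:
    choose[4, 5, 5] @ H2
      branch[0] choose=4:
        ask @ H0 ⇒ 4
        H0 returns -92
        H1 returns -92
        H2 returns [-92]
      branch[1] choose=5:
        ask @ H0 ⇒ 4
        H0 returns -116
        H1 returns -116
        H2 returns [-116]
      branch[2] choose=5:
        ask @ H0 ⇒ 4
        H0 returns -116
        H1 returns -116
        H2 returns [-116]
  branch[2] choose=4:
    choose[4, 5, 5] @ H2
      branch[0] choose=4:
        ask @ H0 ⇒ 4
        H0 returns -92
        H1 returns -92
        H2 returns [-92]
      branch[1] choose=5:
        ask @ H0 ⇒ 4
        H0 returns -116
        H1 returns -116
        H2 returns [-116]
      branch[2] choose=5:
        ask @ H0 ⇒ 4
        H0 returns -116
        H1 returns -116
        H2 returns [-116]
= [-92, -116, -116, -92, -116, -116, -92, -116, -116]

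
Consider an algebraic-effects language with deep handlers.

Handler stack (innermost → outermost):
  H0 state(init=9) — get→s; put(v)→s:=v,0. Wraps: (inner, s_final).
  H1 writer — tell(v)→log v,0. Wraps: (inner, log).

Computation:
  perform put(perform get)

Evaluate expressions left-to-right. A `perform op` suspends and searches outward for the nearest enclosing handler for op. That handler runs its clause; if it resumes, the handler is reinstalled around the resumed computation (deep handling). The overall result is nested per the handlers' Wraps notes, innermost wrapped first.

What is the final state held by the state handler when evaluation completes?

Step-by-step:
get @ H0 ⇒ 9
put(9) @ H0 ⇒ s:=9
H0 returns (0, 9)
H1 returns ((0, 9), ())
= ((0, 9), ())

Answer: 9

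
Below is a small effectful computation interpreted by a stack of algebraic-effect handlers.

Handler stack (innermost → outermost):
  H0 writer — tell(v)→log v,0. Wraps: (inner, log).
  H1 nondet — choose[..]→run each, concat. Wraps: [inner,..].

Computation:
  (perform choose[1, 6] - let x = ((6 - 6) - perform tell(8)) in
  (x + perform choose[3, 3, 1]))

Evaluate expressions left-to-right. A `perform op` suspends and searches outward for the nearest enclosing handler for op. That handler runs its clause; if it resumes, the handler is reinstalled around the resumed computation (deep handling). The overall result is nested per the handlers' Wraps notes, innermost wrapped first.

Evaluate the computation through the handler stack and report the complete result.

Step-by-step:
choose[1, 6] @ H1
  branch[0] choose=1:
    tell(8) @ H0 ⇒ log+=8
    choose[3, 3, 1] @ H1
      branch[0] choose=3:
        H0 returns (-2, (8))
        H1 returns [(-2, (8))]
      branch[1] choose=3:
        H0 returns (-2, (8))
        H1 returns [(-2, (8))]
      branch[2] choose=1:
        H0 returns (0, (8))
        H1 returns [(0, (8))]
  branch[1] choose=6:
    tell(8) @ H0 ⇒ log+=8
    choose[3, 3, 1] @ H1
      branch[0] choose=3:
        H0 returns (3, (8))
        H1 returns [(3, (8))]
      branch[1] choose=3:
        H0 returns (3, (8))
        H1 returns [(3, (8))]
      branch[2] choose=1:
        H0 returns (5, (8))
        H1 returns [(5, (8))]
= [(-2, (8)), (-2, (8)), (0, (8)), (3, (8)), (3, (8)), (5, (8))]

Answer: [(-2, (8)), (-2, (8)), (0, (8)), (3, (8)), (3, (8)), (5, (8))]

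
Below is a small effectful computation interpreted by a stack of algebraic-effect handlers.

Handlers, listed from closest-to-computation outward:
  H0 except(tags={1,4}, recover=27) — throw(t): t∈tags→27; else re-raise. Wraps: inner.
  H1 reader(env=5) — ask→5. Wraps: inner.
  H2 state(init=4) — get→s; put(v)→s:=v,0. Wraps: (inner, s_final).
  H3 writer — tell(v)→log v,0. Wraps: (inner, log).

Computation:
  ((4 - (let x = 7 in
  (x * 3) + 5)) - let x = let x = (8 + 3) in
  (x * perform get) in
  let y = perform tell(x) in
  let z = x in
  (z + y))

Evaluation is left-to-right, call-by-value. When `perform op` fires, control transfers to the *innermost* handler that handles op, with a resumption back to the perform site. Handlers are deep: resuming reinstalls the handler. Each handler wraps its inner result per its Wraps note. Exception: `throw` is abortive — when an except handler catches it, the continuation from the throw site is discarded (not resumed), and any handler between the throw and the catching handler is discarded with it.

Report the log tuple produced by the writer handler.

Answer: (44)

Working:
get @ H2 ⇒ 4
tell(44) @ H3 ⇒ log+=44
H0 returns -66
H1 returns -66
H2 returns (-66, 4)
H3 returns ((-66, 4), (44))
= ((-66, 4), (44))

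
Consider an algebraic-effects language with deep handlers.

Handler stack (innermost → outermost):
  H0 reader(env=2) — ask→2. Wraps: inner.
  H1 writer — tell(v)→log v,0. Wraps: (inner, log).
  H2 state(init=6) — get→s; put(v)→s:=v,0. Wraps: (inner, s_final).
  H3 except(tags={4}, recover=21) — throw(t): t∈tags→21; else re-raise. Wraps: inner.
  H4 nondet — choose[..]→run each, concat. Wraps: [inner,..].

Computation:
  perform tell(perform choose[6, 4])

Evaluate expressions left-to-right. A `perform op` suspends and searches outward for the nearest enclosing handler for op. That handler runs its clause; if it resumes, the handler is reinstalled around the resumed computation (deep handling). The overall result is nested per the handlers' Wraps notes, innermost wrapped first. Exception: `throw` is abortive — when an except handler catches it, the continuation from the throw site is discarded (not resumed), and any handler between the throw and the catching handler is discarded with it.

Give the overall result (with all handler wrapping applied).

Answer: [((0, (6)), 6), ((0, (4)), 6)]

Step-by-step:
choose[6, 4] @ H4
  branch[0] choose=6:
    tell(6) @ H1 ⇒ log+=6
    H0 returns 0
    H1 returns (0, (6))
    H2 returns ((0, (6)), 6)
    H3 returns ((0, (6)), 6)
    H4 returns [((0, (6)), 6)]
  branch[1] choose=4:
    tell(4) @ H1 ⇒ log+=4
    H0 returns 0
    H1 returns (0, (4))
    H2 returns ((0, (4)), 6)
    H3 returns ((0, (4)), 6)
    H4 returns [((0, (4)), 6)]
= [((0, (6)), 6), ((0, (4)), 6)]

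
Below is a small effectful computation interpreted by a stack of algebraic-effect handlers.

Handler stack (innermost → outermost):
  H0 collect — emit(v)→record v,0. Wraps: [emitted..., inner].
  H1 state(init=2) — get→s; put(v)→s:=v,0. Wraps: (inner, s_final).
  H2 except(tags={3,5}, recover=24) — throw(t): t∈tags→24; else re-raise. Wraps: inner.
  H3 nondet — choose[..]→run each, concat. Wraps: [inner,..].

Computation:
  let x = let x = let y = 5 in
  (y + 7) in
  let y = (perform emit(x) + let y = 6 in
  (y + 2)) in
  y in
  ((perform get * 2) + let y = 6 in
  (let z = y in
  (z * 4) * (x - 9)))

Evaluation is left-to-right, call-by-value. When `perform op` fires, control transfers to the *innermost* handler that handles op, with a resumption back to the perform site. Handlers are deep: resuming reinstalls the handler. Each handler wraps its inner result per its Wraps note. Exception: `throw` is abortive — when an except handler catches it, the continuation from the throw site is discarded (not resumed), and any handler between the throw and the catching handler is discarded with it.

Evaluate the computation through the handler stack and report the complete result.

Working:
emit(12) @ H0 ⇒ out+=12
get @ H1 ⇒ 2
H0 returns [12, -20]
H1 returns ([12, -20], 2)
H2 returns ([12, -20], 2)
H3 returns [([12, -20], 2)]
= [([12, -20], 2)]

Answer: [([12, -20], 2)]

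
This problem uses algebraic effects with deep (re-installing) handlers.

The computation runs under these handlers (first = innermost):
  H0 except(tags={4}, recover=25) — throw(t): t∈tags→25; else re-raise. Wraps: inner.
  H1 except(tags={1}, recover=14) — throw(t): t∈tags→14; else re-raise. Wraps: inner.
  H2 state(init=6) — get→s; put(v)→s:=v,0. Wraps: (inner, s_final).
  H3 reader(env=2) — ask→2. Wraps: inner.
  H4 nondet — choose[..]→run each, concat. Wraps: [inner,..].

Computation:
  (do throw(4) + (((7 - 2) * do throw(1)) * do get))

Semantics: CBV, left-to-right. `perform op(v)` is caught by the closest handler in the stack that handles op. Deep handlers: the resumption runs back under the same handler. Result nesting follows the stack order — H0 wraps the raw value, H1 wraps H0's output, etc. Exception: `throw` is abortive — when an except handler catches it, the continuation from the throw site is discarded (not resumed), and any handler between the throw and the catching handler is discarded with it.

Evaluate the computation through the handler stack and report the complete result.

Answer: [(25, 6)]

Working:
throw(4) @ H0 caught ⇒ 25
H1 returns 25
H2 returns (25, 6)
H3 returns (25, 6)
H4 returns [(25, 6)]
= [(25, 6)]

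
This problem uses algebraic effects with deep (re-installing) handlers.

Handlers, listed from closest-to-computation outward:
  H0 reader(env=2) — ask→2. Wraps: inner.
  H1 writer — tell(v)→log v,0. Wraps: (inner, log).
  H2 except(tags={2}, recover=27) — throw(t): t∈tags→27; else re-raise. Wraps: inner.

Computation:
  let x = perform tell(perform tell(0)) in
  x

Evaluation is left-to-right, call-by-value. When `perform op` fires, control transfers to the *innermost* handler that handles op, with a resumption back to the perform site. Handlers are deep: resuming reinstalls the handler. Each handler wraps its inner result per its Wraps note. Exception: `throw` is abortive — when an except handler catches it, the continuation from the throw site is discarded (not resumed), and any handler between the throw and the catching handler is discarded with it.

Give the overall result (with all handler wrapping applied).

Answer: (0, (0, 0))

Evaluation trace:
tell(0) @ H1 ⇒ log+=0
tell(0) @ H1 ⇒ log+=0
H0 returns 0
H1 returns (0, (0, 0))
H2 returns (0, (0, 0))
= (0, (0, 0))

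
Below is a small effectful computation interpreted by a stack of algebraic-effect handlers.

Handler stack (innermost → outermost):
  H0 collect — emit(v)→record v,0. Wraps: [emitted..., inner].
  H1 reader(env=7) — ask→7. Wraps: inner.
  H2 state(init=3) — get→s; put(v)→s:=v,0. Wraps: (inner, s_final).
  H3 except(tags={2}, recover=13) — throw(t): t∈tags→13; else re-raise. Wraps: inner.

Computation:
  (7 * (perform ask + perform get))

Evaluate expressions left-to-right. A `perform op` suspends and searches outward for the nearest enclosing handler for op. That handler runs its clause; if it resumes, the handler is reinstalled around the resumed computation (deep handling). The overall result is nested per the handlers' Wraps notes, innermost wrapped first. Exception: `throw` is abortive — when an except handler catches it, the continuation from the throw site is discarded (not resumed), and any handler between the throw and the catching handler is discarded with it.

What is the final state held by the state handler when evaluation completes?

Answer: 3

Evaluation trace:
ask @ H1 ⇒ 7
get @ H2 ⇒ 3
H0 returns [70]
H1 returns [70]
H2 returns ([70], 3)
H3 returns ([70], 3)
= ([70], 3)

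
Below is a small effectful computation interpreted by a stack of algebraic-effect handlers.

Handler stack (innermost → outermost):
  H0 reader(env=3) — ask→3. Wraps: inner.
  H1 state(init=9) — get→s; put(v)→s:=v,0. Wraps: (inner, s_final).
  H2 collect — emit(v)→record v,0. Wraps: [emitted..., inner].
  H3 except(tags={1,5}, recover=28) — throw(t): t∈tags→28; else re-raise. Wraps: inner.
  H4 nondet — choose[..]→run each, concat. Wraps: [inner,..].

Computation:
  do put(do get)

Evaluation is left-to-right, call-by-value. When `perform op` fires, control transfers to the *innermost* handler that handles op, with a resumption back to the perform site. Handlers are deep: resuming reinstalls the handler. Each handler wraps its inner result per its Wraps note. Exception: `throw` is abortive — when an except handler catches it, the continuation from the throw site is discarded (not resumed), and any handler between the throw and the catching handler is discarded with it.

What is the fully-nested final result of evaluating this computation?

Step-by-step:
get @ H1 ⇒ 9
put(9) @ H1 ⇒ s:=9
H0 returns 0
H1 returns (0, 9)
H2 returns [(0, 9)]
H3 returns [(0, 9)]
H4 returns [[(0, 9)]]
= [[(0, 9)]]

Answer: [[(0, 9)]]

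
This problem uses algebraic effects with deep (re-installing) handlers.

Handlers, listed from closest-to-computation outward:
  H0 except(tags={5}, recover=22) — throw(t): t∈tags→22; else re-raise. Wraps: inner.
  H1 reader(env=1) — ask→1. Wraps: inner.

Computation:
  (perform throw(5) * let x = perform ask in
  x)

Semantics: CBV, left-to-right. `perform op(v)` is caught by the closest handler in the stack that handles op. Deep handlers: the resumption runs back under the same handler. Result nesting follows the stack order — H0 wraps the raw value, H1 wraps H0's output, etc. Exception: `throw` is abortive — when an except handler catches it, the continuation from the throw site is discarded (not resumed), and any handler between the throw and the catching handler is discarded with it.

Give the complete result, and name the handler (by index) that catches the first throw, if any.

Answer: 22 ; first throw caught by: H0

Working:
throw(5) @ H0 caught ⇒ 22
H1 returns 22
= 22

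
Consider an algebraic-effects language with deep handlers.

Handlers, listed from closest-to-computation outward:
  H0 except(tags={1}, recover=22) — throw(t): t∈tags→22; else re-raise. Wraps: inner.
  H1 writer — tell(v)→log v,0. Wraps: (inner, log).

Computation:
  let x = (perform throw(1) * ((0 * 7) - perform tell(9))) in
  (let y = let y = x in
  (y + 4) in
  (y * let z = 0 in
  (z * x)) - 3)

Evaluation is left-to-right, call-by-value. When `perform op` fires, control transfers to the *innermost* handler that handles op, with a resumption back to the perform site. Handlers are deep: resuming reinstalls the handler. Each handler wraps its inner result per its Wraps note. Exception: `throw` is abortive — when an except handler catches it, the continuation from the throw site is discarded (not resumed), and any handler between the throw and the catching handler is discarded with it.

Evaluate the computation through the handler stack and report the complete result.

Evaluation trace:
throw(1) @ H0 caught ⇒ 22
H1 returns (22, ())
= (22, ())

Answer: (22, ())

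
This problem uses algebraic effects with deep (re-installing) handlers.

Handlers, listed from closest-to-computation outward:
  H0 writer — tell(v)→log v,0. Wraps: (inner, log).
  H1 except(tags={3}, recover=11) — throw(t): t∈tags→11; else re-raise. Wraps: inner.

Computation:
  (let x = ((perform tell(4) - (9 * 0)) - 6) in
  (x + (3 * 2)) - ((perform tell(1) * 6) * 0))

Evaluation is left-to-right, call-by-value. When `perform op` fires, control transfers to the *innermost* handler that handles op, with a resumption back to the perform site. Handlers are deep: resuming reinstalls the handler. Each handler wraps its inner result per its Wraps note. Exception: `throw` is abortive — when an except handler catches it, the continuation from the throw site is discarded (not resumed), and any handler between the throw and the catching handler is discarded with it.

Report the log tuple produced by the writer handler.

Answer: (4, 1)

Step-by-step:
tell(4) @ H0 ⇒ log+=4
tell(1) @ H0 ⇒ log+=1
H0 returns (0, (4, 1))
H1 returns (0, (4, 1))
= (0, (4, 1))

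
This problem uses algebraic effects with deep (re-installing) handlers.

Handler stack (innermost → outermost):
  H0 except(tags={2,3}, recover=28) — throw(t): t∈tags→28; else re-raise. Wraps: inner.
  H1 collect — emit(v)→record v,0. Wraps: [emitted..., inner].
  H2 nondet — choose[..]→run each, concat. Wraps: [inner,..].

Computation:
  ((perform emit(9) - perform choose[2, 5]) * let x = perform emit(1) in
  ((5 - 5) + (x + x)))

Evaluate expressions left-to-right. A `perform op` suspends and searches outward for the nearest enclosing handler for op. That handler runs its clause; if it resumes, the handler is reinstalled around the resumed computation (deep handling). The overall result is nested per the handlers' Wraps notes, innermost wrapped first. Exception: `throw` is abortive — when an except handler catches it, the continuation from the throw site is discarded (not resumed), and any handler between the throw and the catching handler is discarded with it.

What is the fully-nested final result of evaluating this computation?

Answer: [[9, 1, 0], [9, 1, 0]]

Step-by-step:
emit(9) @ H1 ⇒ out+=9
choose[2, 5] @ H2
  branch[0] choose=2:
    emit(1) @ H1 ⇒ out+=1
    H0 returns 0
    H1 returns [9, 1, 0]
    H2 returns [[9, 1, 0]]
  branch[1] choose=5:
    emit(1) @ H1 ⇒ out+=1
    H0 returns 0
    H1 returns [9, 1, 0]
    H2 returns [[9, 1, 0]]
= [[9, 1, 0], [9, 1, 0]]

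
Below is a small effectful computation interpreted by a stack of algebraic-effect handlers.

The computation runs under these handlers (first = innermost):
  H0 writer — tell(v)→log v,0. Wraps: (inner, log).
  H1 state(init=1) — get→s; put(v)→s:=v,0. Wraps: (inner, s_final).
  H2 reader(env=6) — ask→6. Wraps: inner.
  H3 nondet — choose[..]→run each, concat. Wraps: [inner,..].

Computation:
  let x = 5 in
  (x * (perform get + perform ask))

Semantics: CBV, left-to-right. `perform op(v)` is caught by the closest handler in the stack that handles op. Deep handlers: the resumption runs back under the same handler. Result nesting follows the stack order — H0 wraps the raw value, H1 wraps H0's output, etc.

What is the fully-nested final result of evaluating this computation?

Answer: [((35, ()), 1)]

Evaluation trace:
get @ H1 ⇒ 1
ask @ H2 ⇒ 6
H0 returns (35, ())
H1 returns ((35, ()), 1)
H2 returns ((35, ()), 1)
H3 returns [((35, ()), 1)]
= [((35, ()), 1)]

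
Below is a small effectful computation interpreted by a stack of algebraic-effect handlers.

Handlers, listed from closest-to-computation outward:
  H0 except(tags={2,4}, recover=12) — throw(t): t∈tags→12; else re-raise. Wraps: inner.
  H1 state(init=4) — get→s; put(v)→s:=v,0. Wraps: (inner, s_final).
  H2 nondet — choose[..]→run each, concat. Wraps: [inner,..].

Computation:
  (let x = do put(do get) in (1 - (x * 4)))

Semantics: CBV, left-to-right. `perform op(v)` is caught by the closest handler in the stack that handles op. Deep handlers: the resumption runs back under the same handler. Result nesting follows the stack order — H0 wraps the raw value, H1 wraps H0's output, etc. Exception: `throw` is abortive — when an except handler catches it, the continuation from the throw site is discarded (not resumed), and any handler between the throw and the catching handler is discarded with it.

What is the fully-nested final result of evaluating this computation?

Answer: [(1, 4)]

Step-by-step:
get @ H1 ⇒ 4
put(4) @ H1 ⇒ s:=4
H0 returns 1
H1 returns (1, 4)
H2 returns [(1, 4)]
= [(1, 4)]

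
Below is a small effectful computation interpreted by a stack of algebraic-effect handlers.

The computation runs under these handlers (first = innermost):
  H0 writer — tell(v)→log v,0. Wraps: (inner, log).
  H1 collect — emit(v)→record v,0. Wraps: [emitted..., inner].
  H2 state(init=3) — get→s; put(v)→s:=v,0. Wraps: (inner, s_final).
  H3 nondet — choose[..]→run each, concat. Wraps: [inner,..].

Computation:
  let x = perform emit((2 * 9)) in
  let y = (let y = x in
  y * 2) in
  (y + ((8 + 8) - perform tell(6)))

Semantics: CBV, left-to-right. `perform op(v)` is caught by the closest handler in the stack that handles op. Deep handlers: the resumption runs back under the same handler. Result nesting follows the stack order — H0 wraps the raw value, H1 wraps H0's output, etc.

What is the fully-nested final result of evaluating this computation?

Answer: [([18, (16, (6))], 3)]

Step-by-step:
emit(18) @ H1 ⇒ out+=18
tell(6) @ H0 ⇒ log+=6
H0 returns (16, (6))
H1 returns [18, (16, (6))]
H2 returns ([18, (16, (6))], 3)
H3 returns [([18, (16, (6))], 3)]
= [([18, (16, (6))], 3)]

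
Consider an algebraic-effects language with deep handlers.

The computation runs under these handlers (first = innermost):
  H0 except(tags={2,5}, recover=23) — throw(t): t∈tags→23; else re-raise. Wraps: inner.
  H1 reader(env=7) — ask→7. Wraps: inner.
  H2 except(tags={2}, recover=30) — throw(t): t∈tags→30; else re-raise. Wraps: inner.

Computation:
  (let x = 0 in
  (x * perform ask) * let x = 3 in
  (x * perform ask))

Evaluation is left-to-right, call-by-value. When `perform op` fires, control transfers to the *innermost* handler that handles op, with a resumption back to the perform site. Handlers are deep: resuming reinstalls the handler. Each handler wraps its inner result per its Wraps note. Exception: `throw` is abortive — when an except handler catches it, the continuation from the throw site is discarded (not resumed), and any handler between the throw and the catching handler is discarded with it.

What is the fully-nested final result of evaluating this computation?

Step-by-step:
ask @ H1 ⇒ 7
ask @ H1 ⇒ 7
H0 returns 0
H1 returns 0
H2 returns 0
= 0

Answer: 0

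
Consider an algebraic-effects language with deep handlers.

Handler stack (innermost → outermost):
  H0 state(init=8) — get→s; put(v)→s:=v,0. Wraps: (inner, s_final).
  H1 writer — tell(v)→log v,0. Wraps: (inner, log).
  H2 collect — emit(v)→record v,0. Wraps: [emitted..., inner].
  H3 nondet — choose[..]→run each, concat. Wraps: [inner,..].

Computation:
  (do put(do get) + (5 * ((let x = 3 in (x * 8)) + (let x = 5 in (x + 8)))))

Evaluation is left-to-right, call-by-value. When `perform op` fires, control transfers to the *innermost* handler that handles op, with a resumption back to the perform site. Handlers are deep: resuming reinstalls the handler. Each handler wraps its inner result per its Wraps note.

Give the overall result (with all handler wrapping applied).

Answer: [[((185, 8), ())]]

Working:
get @ H0 ⇒ 8
put(8) @ H0 ⇒ s:=8
H0 returns (185, 8)
H1 returns ((185, 8), ())
H2 returns [((185, 8), ())]
H3 returns [[((185, 8), ())]]
= [[((185, 8), ())]]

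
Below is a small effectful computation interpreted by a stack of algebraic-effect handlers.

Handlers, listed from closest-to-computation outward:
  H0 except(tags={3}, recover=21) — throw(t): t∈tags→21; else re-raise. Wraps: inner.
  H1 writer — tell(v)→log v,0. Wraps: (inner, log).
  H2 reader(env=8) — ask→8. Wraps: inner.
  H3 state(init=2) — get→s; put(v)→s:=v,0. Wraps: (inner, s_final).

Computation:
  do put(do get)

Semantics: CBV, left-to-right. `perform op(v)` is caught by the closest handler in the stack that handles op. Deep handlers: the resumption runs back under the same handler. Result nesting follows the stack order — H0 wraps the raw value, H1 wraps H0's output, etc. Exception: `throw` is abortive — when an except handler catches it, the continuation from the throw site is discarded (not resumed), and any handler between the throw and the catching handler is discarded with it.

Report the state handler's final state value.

Answer: 2

Step-by-step:
get @ H3 ⇒ 2
put(2) @ H3 ⇒ s:=2
H0 returns 0
H1 returns (0, ())
H2 returns (0, ())
H3 returns ((0, ()), 2)
= ((0, ()), 2)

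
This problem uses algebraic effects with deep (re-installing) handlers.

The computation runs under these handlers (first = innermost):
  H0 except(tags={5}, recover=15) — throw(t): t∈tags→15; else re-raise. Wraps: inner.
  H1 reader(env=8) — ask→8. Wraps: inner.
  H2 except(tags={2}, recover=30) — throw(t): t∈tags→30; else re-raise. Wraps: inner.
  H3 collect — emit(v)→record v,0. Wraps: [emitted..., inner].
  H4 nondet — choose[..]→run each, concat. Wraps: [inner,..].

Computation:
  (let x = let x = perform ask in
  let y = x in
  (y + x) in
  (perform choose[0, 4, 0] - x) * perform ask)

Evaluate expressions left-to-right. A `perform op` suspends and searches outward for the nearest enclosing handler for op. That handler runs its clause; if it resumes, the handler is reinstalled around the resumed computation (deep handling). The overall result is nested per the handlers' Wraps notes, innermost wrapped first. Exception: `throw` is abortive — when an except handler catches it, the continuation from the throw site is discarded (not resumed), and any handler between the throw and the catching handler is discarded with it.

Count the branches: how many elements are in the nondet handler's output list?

Answer: 3

Working:
ask @ H1 ⇒ 8
choose[0, 4, 0] @ H4
  branch[0] choose=0:
    ask @ H1 ⇒ 8
    H0 returns -128
    H1 returns -128
    H2 returns -128
    H3 returns [-128]
    H4 returns [[-128]]
  branch[1] choose=4:
    ask @ H1 ⇒ 8
    H0 returns -96
    H1 returns -96
    H2 returns -96
    H3 returns [-96]
    H4 returns [[-96]]
  branch[2] choose=0:
    ask @ H1 ⇒ 8
    H0 returns -128
    H1 returns -128
    H2 returns -128
    H3 returns [-128]
    H4 returns [[-128]]
= [[-128], [-96], [-128]]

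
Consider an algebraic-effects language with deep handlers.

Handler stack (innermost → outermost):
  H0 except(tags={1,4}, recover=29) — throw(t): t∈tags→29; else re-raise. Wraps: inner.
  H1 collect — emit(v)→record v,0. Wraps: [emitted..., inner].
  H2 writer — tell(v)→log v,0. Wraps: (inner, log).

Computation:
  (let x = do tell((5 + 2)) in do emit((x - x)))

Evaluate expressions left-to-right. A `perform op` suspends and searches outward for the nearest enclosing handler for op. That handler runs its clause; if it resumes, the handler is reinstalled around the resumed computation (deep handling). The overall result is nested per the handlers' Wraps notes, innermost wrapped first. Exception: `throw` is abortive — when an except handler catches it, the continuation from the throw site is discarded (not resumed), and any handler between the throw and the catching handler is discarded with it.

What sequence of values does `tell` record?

Answer: (7)

Working:
tell(7) @ H2 ⇒ log+=7
emit(0) @ H1 ⇒ out+=0
H0 returns 0
H1 returns [0, 0]
H2 returns ([0, 0], (7))
= ([0, 0], (7))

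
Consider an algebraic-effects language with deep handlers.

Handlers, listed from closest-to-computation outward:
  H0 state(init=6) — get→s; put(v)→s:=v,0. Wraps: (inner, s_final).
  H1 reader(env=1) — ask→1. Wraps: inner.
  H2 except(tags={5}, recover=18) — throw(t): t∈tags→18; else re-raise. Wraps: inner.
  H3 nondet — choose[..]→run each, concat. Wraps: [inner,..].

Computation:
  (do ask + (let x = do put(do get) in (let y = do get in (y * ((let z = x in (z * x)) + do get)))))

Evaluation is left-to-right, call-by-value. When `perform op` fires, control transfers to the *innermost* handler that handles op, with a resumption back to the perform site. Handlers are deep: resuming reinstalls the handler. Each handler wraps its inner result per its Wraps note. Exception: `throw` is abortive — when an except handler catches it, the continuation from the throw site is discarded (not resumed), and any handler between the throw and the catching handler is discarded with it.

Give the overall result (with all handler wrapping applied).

Answer: [(37, 6)]

Evaluation trace:
ask @ H1 ⇒ 1
get @ H0 ⇒ 6
put(6) @ H0 ⇒ s:=6
get @ H0 ⇒ 6
get @ H0 ⇒ 6
H0 returns (37, 6)
H1 returns (37, 6)
H2 returns (37, 6)
H3 returns [(37, 6)]
= [(37, 6)]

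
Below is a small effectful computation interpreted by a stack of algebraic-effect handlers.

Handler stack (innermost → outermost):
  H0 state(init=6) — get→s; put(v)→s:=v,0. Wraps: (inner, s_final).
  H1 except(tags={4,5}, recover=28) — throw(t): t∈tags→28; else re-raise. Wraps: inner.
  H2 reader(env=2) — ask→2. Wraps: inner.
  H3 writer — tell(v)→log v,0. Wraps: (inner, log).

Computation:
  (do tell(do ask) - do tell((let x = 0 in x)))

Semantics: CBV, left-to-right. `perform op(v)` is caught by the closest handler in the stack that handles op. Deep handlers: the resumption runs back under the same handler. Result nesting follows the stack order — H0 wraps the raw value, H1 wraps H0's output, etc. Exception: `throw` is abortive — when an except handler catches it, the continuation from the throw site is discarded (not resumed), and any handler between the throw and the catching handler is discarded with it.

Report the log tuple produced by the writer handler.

Evaluation trace:
ask @ H2 ⇒ 2
tell(2) @ H3 ⇒ log+=2
tell(0) @ H3 ⇒ log+=0
H0 returns (0, 6)
H1 returns (0, 6)
H2 returns (0, 6)
H3 returns ((0, 6), (2, 0))
= ((0, 6), (2, 0))

Answer: (2, 0)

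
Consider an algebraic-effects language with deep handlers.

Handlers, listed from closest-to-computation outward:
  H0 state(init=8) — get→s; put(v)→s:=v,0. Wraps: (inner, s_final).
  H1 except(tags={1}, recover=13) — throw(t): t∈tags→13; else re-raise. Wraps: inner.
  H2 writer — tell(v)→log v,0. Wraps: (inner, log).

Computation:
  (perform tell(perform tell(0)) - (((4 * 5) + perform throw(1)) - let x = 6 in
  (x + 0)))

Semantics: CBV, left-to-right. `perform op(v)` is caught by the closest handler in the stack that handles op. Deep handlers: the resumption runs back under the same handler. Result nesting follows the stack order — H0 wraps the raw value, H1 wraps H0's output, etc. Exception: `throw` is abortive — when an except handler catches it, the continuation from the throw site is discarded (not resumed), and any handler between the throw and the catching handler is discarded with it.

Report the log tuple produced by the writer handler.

Evaluation trace:
tell(0) @ H2 ⇒ log+=0
tell(0) @ H2 ⇒ log+=0
throw(1) @ H1 caught ⇒ 13
H2 returns (13, (0, 0))
= (13, (0, 0))

Answer: (0, 0)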